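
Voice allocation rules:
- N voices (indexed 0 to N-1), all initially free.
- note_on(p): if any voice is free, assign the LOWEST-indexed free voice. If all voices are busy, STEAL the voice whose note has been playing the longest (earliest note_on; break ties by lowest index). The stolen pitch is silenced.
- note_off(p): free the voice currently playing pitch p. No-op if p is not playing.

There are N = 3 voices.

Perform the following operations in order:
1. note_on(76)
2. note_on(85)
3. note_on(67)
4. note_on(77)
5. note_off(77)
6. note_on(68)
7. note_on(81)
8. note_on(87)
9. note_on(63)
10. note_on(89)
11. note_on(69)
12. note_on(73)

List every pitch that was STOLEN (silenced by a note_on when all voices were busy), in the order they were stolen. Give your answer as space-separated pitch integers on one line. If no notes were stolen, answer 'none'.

Answer: 76 85 67 68 81 87 63

Derivation:
Op 1: note_on(76): voice 0 is free -> assigned | voices=[76 - -]
Op 2: note_on(85): voice 1 is free -> assigned | voices=[76 85 -]
Op 3: note_on(67): voice 2 is free -> assigned | voices=[76 85 67]
Op 4: note_on(77): all voices busy, STEAL voice 0 (pitch 76, oldest) -> assign | voices=[77 85 67]
Op 5: note_off(77): free voice 0 | voices=[- 85 67]
Op 6: note_on(68): voice 0 is free -> assigned | voices=[68 85 67]
Op 7: note_on(81): all voices busy, STEAL voice 1 (pitch 85, oldest) -> assign | voices=[68 81 67]
Op 8: note_on(87): all voices busy, STEAL voice 2 (pitch 67, oldest) -> assign | voices=[68 81 87]
Op 9: note_on(63): all voices busy, STEAL voice 0 (pitch 68, oldest) -> assign | voices=[63 81 87]
Op 10: note_on(89): all voices busy, STEAL voice 1 (pitch 81, oldest) -> assign | voices=[63 89 87]
Op 11: note_on(69): all voices busy, STEAL voice 2 (pitch 87, oldest) -> assign | voices=[63 89 69]
Op 12: note_on(73): all voices busy, STEAL voice 0 (pitch 63, oldest) -> assign | voices=[73 89 69]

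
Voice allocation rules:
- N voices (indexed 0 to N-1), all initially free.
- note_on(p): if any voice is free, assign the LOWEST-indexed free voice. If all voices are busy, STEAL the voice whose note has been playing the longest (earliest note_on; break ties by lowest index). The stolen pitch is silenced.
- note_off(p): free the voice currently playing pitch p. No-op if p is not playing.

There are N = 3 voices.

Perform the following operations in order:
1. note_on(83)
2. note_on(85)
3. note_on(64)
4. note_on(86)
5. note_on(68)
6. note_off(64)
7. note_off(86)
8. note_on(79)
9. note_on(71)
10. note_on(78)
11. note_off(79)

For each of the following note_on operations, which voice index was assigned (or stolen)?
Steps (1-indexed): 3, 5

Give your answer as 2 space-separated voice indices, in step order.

Answer: 2 1

Derivation:
Op 1: note_on(83): voice 0 is free -> assigned | voices=[83 - -]
Op 2: note_on(85): voice 1 is free -> assigned | voices=[83 85 -]
Op 3: note_on(64): voice 2 is free -> assigned | voices=[83 85 64]
Op 4: note_on(86): all voices busy, STEAL voice 0 (pitch 83, oldest) -> assign | voices=[86 85 64]
Op 5: note_on(68): all voices busy, STEAL voice 1 (pitch 85, oldest) -> assign | voices=[86 68 64]
Op 6: note_off(64): free voice 2 | voices=[86 68 -]
Op 7: note_off(86): free voice 0 | voices=[- 68 -]
Op 8: note_on(79): voice 0 is free -> assigned | voices=[79 68 -]
Op 9: note_on(71): voice 2 is free -> assigned | voices=[79 68 71]
Op 10: note_on(78): all voices busy, STEAL voice 1 (pitch 68, oldest) -> assign | voices=[79 78 71]
Op 11: note_off(79): free voice 0 | voices=[- 78 71]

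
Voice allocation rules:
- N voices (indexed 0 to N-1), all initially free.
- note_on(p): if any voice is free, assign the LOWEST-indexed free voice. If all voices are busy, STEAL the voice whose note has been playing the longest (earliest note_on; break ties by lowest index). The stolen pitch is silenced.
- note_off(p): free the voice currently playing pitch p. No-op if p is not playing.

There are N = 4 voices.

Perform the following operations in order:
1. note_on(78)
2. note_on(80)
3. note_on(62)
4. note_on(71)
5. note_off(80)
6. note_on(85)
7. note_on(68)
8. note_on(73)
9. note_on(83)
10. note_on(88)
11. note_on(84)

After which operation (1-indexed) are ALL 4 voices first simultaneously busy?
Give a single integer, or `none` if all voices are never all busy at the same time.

Op 1: note_on(78): voice 0 is free -> assigned | voices=[78 - - -]
Op 2: note_on(80): voice 1 is free -> assigned | voices=[78 80 - -]
Op 3: note_on(62): voice 2 is free -> assigned | voices=[78 80 62 -]
Op 4: note_on(71): voice 3 is free -> assigned | voices=[78 80 62 71]
Op 5: note_off(80): free voice 1 | voices=[78 - 62 71]
Op 6: note_on(85): voice 1 is free -> assigned | voices=[78 85 62 71]
Op 7: note_on(68): all voices busy, STEAL voice 0 (pitch 78, oldest) -> assign | voices=[68 85 62 71]
Op 8: note_on(73): all voices busy, STEAL voice 2 (pitch 62, oldest) -> assign | voices=[68 85 73 71]
Op 9: note_on(83): all voices busy, STEAL voice 3 (pitch 71, oldest) -> assign | voices=[68 85 73 83]
Op 10: note_on(88): all voices busy, STEAL voice 1 (pitch 85, oldest) -> assign | voices=[68 88 73 83]
Op 11: note_on(84): all voices busy, STEAL voice 0 (pitch 68, oldest) -> assign | voices=[84 88 73 83]

Answer: 4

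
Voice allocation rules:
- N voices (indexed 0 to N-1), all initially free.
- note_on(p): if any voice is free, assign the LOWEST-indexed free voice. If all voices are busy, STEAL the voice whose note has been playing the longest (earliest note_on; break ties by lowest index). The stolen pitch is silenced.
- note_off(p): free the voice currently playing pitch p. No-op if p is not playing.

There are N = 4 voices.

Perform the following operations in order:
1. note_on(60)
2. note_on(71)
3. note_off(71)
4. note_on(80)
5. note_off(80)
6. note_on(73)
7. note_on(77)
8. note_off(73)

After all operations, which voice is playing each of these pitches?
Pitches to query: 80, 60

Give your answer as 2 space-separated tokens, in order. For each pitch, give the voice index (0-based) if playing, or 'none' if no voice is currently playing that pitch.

Op 1: note_on(60): voice 0 is free -> assigned | voices=[60 - - -]
Op 2: note_on(71): voice 1 is free -> assigned | voices=[60 71 - -]
Op 3: note_off(71): free voice 1 | voices=[60 - - -]
Op 4: note_on(80): voice 1 is free -> assigned | voices=[60 80 - -]
Op 5: note_off(80): free voice 1 | voices=[60 - - -]
Op 6: note_on(73): voice 1 is free -> assigned | voices=[60 73 - -]
Op 7: note_on(77): voice 2 is free -> assigned | voices=[60 73 77 -]
Op 8: note_off(73): free voice 1 | voices=[60 - 77 -]

Answer: none 0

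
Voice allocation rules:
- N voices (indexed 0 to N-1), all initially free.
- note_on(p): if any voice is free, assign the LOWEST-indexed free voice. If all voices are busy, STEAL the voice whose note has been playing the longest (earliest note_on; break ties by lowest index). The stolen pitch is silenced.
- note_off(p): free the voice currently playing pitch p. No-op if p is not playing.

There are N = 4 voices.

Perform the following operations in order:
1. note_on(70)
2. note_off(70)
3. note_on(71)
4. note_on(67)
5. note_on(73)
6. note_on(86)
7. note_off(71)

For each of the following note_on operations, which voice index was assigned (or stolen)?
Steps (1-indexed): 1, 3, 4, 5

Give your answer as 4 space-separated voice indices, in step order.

Op 1: note_on(70): voice 0 is free -> assigned | voices=[70 - - -]
Op 2: note_off(70): free voice 0 | voices=[- - - -]
Op 3: note_on(71): voice 0 is free -> assigned | voices=[71 - - -]
Op 4: note_on(67): voice 1 is free -> assigned | voices=[71 67 - -]
Op 5: note_on(73): voice 2 is free -> assigned | voices=[71 67 73 -]
Op 6: note_on(86): voice 3 is free -> assigned | voices=[71 67 73 86]
Op 7: note_off(71): free voice 0 | voices=[- 67 73 86]

Answer: 0 0 1 2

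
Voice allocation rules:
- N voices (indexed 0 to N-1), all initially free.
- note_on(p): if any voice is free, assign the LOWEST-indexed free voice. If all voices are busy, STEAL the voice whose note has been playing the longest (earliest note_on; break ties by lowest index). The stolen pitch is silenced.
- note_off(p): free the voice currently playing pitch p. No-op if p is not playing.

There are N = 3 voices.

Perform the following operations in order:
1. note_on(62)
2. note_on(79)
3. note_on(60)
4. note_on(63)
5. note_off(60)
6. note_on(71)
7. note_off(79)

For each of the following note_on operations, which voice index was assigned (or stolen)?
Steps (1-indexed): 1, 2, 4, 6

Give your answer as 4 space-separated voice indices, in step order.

Answer: 0 1 0 2

Derivation:
Op 1: note_on(62): voice 0 is free -> assigned | voices=[62 - -]
Op 2: note_on(79): voice 1 is free -> assigned | voices=[62 79 -]
Op 3: note_on(60): voice 2 is free -> assigned | voices=[62 79 60]
Op 4: note_on(63): all voices busy, STEAL voice 0 (pitch 62, oldest) -> assign | voices=[63 79 60]
Op 5: note_off(60): free voice 2 | voices=[63 79 -]
Op 6: note_on(71): voice 2 is free -> assigned | voices=[63 79 71]
Op 7: note_off(79): free voice 1 | voices=[63 - 71]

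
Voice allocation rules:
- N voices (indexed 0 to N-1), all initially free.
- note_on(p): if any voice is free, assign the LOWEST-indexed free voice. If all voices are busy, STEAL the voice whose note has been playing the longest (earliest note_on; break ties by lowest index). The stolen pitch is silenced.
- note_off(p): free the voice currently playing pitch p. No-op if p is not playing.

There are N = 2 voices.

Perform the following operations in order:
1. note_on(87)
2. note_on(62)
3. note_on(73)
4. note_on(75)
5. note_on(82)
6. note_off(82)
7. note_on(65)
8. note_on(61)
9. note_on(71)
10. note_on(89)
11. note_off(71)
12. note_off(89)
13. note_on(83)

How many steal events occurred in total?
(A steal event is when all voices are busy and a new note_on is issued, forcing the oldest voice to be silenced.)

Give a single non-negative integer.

Answer: 6

Derivation:
Op 1: note_on(87): voice 0 is free -> assigned | voices=[87 -]
Op 2: note_on(62): voice 1 is free -> assigned | voices=[87 62]
Op 3: note_on(73): all voices busy, STEAL voice 0 (pitch 87, oldest) -> assign | voices=[73 62]
Op 4: note_on(75): all voices busy, STEAL voice 1 (pitch 62, oldest) -> assign | voices=[73 75]
Op 5: note_on(82): all voices busy, STEAL voice 0 (pitch 73, oldest) -> assign | voices=[82 75]
Op 6: note_off(82): free voice 0 | voices=[- 75]
Op 7: note_on(65): voice 0 is free -> assigned | voices=[65 75]
Op 8: note_on(61): all voices busy, STEAL voice 1 (pitch 75, oldest) -> assign | voices=[65 61]
Op 9: note_on(71): all voices busy, STEAL voice 0 (pitch 65, oldest) -> assign | voices=[71 61]
Op 10: note_on(89): all voices busy, STEAL voice 1 (pitch 61, oldest) -> assign | voices=[71 89]
Op 11: note_off(71): free voice 0 | voices=[- 89]
Op 12: note_off(89): free voice 1 | voices=[- -]
Op 13: note_on(83): voice 0 is free -> assigned | voices=[83 -]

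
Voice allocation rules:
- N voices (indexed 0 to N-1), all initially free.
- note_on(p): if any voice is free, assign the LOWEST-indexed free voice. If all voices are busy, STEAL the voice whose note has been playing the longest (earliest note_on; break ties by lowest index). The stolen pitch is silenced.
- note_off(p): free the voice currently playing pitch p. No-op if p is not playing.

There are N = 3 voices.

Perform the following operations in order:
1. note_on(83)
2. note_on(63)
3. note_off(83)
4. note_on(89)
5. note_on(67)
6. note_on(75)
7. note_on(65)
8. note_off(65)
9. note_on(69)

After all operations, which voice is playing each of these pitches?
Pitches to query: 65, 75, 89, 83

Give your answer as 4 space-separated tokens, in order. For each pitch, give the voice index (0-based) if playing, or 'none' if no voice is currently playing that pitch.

Op 1: note_on(83): voice 0 is free -> assigned | voices=[83 - -]
Op 2: note_on(63): voice 1 is free -> assigned | voices=[83 63 -]
Op 3: note_off(83): free voice 0 | voices=[- 63 -]
Op 4: note_on(89): voice 0 is free -> assigned | voices=[89 63 -]
Op 5: note_on(67): voice 2 is free -> assigned | voices=[89 63 67]
Op 6: note_on(75): all voices busy, STEAL voice 1 (pitch 63, oldest) -> assign | voices=[89 75 67]
Op 7: note_on(65): all voices busy, STEAL voice 0 (pitch 89, oldest) -> assign | voices=[65 75 67]
Op 8: note_off(65): free voice 0 | voices=[- 75 67]
Op 9: note_on(69): voice 0 is free -> assigned | voices=[69 75 67]

Answer: none 1 none none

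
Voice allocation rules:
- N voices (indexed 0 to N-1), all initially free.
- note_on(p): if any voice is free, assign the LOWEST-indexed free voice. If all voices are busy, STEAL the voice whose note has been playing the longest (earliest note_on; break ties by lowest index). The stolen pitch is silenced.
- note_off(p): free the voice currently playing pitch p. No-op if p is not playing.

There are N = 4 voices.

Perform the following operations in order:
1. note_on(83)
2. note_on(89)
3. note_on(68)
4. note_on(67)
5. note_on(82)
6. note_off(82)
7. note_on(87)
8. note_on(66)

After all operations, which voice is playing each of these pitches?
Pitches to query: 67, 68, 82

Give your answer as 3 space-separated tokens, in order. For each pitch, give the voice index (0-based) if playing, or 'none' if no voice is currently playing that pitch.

Answer: 3 2 none

Derivation:
Op 1: note_on(83): voice 0 is free -> assigned | voices=[83 - - -]
Op 2: note_on(89): voice 1 is free -> assigned | voices=[83 89 - -]
Op 3: note_on(68): voice 2 is free -> assigned | voices=[83 89 68 -]
Op 4: note_on(67): voice 3 is free -> assigned | voices=[83 89 68 67]
Op 5: note_on(82): all voices busy, STEAL voice 0 (pitch 83, oldest) -> assign | voices=[82 89 68 67]
Op 6: note_off(82): free voice 0 | voices=[- 89 68 67]
Op 7: note_on(87): voice 0 is free -> assigned | voices=[87 89 68 67]
Op 8: note_on(66): all voices busy, STEAL voice 1 (pitch 89, oldest) -> assign | voices=[87 66 68 67]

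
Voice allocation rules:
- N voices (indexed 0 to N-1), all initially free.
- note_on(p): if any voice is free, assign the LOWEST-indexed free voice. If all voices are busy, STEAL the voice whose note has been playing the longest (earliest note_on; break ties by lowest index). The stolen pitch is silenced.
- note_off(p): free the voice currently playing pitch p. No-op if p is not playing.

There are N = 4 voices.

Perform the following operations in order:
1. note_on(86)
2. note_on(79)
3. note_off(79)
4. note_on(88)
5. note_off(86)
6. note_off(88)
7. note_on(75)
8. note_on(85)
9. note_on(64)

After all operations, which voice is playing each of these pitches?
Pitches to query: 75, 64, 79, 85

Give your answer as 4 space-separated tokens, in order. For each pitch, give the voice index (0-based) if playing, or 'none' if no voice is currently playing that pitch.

Op 1: note_on(86): voice 0 is free -> assigned | voices=[86 - - -]
Op 2: note_on(79): voice 1 is free -> assigned | voices=[86 79 - -]
Op 3: note_off(79): free voice 1 | voices=[86 - - -]
Op 4: note_on(88): voice 1 is free -> assigned | voices=[86 88 - -]
Op 5: note_off(86): free voice 0 | voices=[- 88 - -]
Op 6: note_off(88): free voice 1 | voices=[- - - -]
Op 7: note_on(75): voice 0 is free -> assigned | voices=[75 - - -]
Op 8: note_on(85): voice 1 is free -> assigned | voices=[75 85 - -]
Op 9: note_on(64): voice 2 is free -> assigned | voices=[75 85 64 -]

Answer: 0 2 none 1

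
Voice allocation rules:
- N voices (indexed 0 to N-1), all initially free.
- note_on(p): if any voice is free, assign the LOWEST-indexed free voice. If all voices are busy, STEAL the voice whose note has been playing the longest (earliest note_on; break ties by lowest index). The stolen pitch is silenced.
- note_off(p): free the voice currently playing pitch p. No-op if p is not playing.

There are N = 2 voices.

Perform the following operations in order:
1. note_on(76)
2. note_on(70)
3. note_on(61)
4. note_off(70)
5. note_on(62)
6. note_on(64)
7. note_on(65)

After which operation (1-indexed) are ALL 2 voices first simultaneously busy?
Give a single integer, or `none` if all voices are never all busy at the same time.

Answer: 2

Derivation:
Op 1: note_on(76): voice 0 is free -> assigned | voices=[76 -]
Op 2: note_on(70): voice 1 is free -> assigned | voices=[76 70]
Op 3: note_on(61): all voices busy, STEAL voice 0 (pitch 76, oldest) -> assign | voices=[61 70]
Op 4: note_off(70): free voice 1 | voices=[61 -]
Op 5: note_on(62): voice 1 is free -> assigned | voices=[61 62]
Op 6: note_on(64): all voices busy, STEAL voice 0 (pitch 61, oldest) -> assign | voices=[64 62]
Op 7: note_on(65): all voices busy, STEAL voice 1 (pitch 62, oldest) -> assign | voices=[64 65]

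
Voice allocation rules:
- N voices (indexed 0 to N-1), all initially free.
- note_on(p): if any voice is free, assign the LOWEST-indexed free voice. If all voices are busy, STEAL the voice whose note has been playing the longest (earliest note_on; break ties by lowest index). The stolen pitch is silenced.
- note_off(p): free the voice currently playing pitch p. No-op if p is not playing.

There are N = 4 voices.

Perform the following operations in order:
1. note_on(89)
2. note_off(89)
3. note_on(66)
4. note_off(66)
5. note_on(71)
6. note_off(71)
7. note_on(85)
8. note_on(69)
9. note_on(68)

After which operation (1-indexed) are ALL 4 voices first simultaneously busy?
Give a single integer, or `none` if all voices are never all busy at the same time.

Op 1: note_on(89): voice 0 is free -> assigned | voices=[89 - - -]
Op 2: note_off(89): free voice 0 | voices=[- - - -]
Op 3: note_on(66): voice 0 is free -> assigned | voices=[66 - - -]
Op 4: note_off(66): free voice 0 | voices=[- - - -]
Op 5: note_on(71): voice 0 is free -> assigned | voices=[71 - - -]
Op 6: note_off(71): free voice 0 | voices=[- - - -]
Op 7: note_on(85): voice 0 is free -> assigned | voices=[85 - - -]
Op 8: note_on(69): voice 1 is free -> assigned | voices=[85 69 - -]
Op 9: note_on(68): voice 2 is free -> assigned | voices=[85 69 68 -]

Answer: none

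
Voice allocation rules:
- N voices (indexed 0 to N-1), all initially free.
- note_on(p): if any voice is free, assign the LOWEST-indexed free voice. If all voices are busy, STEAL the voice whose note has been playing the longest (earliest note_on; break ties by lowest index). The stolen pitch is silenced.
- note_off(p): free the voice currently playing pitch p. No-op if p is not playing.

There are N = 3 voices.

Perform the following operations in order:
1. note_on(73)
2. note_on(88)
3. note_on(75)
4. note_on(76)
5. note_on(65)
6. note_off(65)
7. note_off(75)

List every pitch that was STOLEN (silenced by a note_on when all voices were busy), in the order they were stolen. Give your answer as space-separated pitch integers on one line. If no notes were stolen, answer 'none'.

Answer: 73 88

Derivation:
Op 1: note_on(73): voice 0 is free -> assigned | voices=[73 - -]
Op 2: note_on(88): voice 1 is free -> assigned | voices=[73 88 -]
Op 3: note_on(75): voice 2 is free -> assigned | voices=[73 88 75]
Op 4: note_on(76): all voices busy, STEAL voice 0 (pitch 73, oldest) -> assign | voices=[76 88 75]
Op 5: note_on(65): all voices busy, STEAL voice 1 (pitch 88, oldest) -> assign | voices=[76 65 75]
Op 6: note_off(65): free voice 1 | voices=[76 - 75]
Op 7: note_off(75): free voice 2 | voices=[76 - -]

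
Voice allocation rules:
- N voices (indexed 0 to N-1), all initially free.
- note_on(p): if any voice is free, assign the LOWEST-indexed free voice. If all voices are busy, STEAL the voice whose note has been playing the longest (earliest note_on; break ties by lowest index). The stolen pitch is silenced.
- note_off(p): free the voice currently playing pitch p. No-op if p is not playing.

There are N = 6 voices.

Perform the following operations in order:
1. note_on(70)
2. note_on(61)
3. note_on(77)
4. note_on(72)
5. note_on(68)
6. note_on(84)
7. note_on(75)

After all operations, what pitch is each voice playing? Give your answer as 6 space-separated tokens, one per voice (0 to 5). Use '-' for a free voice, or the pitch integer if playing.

Op 1: note_on(70): voice 0 is free -> assigned | voices=[70 - - - - -]
Op 2: note_on(61): voice 1 is free -> assigned | voices=[70 61 - - - -]
Op 3: note_on(77): voice 2 is free -> assigned | voices=[70 61 77 - - -]
Op 4: note_on(72): voice 3 is free -> assigned | voices=[70 61 77 72 - -]
Op 5: note_on(68): voice 4 is free -> assigned | voices=[70 61 77 72 68 -]
Op 6: note_on(84): voice 5 is free -> assigned | voices=[70 61 77 72 68 84]
Op 7: note_on(75): all voices busy, STEAL voice 0 (pitch 70, oldest) -> assign | voices=[75 61 77 72 68 84]

Answer: 75 61 77 72 68 84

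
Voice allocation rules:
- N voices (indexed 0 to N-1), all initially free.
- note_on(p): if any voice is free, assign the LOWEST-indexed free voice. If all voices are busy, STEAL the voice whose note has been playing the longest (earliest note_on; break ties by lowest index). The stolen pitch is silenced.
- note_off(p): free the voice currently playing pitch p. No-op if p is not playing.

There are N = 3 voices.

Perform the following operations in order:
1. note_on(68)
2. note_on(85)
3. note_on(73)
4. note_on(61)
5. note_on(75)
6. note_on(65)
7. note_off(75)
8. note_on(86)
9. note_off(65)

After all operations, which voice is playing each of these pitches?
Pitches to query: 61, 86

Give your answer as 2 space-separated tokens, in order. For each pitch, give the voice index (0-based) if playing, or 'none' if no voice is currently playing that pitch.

Answer: 0 1

Derivation:
Op 1: note_on(68): voice 0 is free -> assigned | voices=[68 - -]
Op 2: note_on(85): voice 1 is free -> assigned | voices=[68 85 -]
Op 3: note_on(73): voice 2 is free -> assigned | voices=[68 85 73]
Op 4: note_on(61): all voices busy, STEAL voice 0 (pitch 68, oldest) -> assign | voices=[61 85 73]
Op 5: note_on(75): all voices busy, STEAL voice 1 (pitch 85, oldest) -> assign | voices=[61 75 73]
Op 6: note_on(65): all voices busy, STEAL voice 2 (pitch 73, oldest) -> assign | voices=[61 75 65]
Op 7: note_off(75): free voice 1 | voices=[61 - 65]
Op 8: note_on(86): voice 1 is free -> assigned | voices=[61 86 65]
Op 9: note_off(65): free voice 2 | voices=[61 86 -]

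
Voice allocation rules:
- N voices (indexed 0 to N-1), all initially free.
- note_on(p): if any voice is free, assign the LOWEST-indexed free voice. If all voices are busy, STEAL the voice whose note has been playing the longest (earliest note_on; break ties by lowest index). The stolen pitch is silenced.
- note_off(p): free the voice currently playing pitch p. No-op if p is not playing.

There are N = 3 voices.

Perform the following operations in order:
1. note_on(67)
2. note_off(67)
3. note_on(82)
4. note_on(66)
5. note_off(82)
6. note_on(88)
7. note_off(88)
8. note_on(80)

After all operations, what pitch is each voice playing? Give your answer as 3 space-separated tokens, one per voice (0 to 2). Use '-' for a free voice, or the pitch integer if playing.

Op 1: note_on(67): voice 0 is free -> assigned | voices=[67 - -]
Op 2: note_off(67): free voice 0 | voices=[- - -]
Op 3: note_on(82): voice 0 is free -> assigned | voices=[82 - -]
Op 4: note_on(66): voice 1 is free -> assigned | voices=[82 66 -]
Op 5: note_off(82): free voice 0 | voices=[- 66 -]
Op 6: note_on(88): voice 0 is free -> assigned | voices=[88 66 -]
Op 7: note_off(88): free voice 0 | voices=[- 66 -]
Op 8: note_on(80): voice 0 is free -> assigned | voices=[80 66 -]

Answer: 80 66 -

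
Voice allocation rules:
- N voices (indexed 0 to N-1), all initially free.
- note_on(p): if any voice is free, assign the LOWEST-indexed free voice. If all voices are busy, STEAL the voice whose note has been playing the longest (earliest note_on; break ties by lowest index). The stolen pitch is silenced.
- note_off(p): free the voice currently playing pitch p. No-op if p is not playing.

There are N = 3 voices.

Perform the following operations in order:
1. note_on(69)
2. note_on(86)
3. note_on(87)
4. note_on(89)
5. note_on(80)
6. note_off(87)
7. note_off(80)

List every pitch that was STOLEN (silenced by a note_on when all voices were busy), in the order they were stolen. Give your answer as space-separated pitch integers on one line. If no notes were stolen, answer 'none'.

Answer: 69 86

Derivation:
Op 1: note_on(69): voice 0 is free -> assigned | voices=[69 - -]
Op 2: note_on(86): voice 1 is free -> assigned | voices=[69 86 -]
Op 3: note_on(87): voice 2 is free -> assigned | voices=[69 86 87]
Op 4: note_on(89): all voices busy, STEAL voice 0 (pitch 69, oldest) -> assign | voices=[89 86 87]
Op 5: note_on(80): all voices busy, STEAL voice 1 (pitch 86, oldest) -> assign | voices=[89 80 87]
Op 6: note_off(87): free voice 2 | voices=[89 80 -]
Op 7: note_off(80): free voice 1 | voices=[89 - -]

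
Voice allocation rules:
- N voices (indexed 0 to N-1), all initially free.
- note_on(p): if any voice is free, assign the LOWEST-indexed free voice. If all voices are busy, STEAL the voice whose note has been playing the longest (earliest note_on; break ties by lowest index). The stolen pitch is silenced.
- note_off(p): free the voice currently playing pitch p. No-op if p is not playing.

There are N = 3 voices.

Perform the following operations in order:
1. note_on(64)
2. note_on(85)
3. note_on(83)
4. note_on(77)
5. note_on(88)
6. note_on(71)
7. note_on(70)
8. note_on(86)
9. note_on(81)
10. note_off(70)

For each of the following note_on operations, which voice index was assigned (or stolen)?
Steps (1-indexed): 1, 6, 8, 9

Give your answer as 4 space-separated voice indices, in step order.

Answer: 0 2 1 2

Derivation:
Op 1: note_on(64): voice 0 is free -> assigned | voices=[64 - -]
Op 2: note_on(85): voice 1 is free -> assigned | voices=[64 85 -]
Op 3: note_on(83): voice 2 is free -> assigned | voices=[64 85 83]
Op 4: note_on(77): all voices busy, STEAL voice 0 (pitch 64, oldest) -> assign | voices=[77 85 83]
Op 5: note_on(88): all voices busy, STEAL voice 1 (pitch 85, oldest) -> assign | voices=[77 88 83]
Op 6: note_on(71): all voices busy, STEAL voice 2 (pitch 83, oldest) -> assign | voices=[77 88 71]
Op 7: note_on(70): all voices busy, STEAL voice 0 (pitch 77, oldest) -> assign | voices=[70 88 71]
Op 8: note_on(86): all voices busy, STEAL voice 1 (pitch 88, oldest) -> assign | voices=[70 86 71]
Op 9: note_on(81): all voices busy, STEAL voice 2 (pitch 71, oldest) -> assign | voices=[70 86 81]
Op 10: note_off(70): free voice 0 | voices=[- 86 81]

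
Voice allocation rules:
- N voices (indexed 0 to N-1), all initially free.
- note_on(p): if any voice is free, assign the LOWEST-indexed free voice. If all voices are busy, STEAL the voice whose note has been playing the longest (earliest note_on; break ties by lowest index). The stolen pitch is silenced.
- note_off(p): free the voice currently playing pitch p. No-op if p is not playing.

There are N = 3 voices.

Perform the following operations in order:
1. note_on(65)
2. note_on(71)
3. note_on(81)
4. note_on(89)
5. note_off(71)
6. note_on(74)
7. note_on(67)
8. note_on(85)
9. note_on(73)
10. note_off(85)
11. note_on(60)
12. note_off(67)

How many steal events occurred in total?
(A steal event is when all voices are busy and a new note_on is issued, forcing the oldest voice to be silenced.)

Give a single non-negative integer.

Answer: 4

Derivation:
Op 1: note_on(65): voice 0 is free -> assigned | voices=[65 - -]
Op 2: note_on(71): voice 1 is free -> assigned | voices=[65 71 -]
Op 3: note_on(81): voice 2 is free -> assigned | voices=[65 71 81]
Op 4: note_on(89): all voices busy, STEAL voice 0 (pitch 65, oldest) -> assign | voices=[89 71 81]
Op 5: note_off(71): free voice 1 | voices=[89 - 81]
Op 6: note_on(74): voice 1 is free -> assigned | voices=[89 74 81]
Op 7: note_on(67): all voices busy, STEAL voice 2 (pitch 81, oldest) -> assign | voices=[89 74 67]
Op 8: note_on(85): all voices busy, STEAL voice 0 (pitch 89, oldest) -> assign | voices=[85 74 67]
Op 9: note_on(73): all voices busy, STEAL voice 1 (pitch 74, oldest) -> assign | voices=[85 73 67]
Op 10: note_off(85): free voice 0 | voices=[- 73 67]
Op 11: note_on(60): voice 0 is free -> assigned | voices=[60 73 67]
Op 12: note_off(67): free voice 2 | voices=[60 73 -]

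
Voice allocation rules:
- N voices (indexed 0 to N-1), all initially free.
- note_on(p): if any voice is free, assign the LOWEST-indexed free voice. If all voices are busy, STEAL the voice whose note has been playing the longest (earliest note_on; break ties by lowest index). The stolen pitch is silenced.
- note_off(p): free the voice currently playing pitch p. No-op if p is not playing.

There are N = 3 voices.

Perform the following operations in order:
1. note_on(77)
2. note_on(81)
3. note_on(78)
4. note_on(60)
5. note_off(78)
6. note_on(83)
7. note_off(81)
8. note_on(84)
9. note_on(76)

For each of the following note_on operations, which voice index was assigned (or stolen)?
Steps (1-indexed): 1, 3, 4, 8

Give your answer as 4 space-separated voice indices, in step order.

Answer: 0 2 0 1

Derivation:
Op 1: note_on(77): voice 0 is free -> assigned | voices=[77 - -]
Op 2: note_on(81): voice 1 is free -> assigned | voices=[77 81 -]
Op 3: note_on(78): voice 2 is free -> assigned | voices=[77 81 78]
Op 4: note_on(60): all voices busy, STEAL voice 0 (pitch 77, oldest) -> assign | voices=[60 81 78]
Op 5: note_off(78): free voice 2 | voices=[60 81 -]
Op 6: note_on(83): voice 2 is free -> assigned | voices=[60 81 83]
Op 7: note_off(81): free voice 1 | voices=[60 - 83]
Op 8: note_on(84): voice 1 is free -> assigned | voices=[60 84 83]
Op 9: note_on(76): all voices busy, STEAL voice 0 (pitch 60, oldest) -> assign | voices=[76 84 83]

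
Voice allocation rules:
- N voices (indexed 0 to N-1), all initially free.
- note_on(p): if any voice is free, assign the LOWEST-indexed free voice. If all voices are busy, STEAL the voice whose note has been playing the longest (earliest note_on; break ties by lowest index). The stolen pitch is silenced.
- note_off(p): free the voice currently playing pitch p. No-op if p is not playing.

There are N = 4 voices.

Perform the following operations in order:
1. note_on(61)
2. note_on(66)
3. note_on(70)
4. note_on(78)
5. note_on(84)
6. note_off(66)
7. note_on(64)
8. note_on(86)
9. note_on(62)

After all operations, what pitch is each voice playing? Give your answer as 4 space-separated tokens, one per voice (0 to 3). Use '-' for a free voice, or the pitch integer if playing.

Op 1: note_on(61): voice 0 is free -> assigned | voices=[61 - - -]
Op 2: note_on(66): voice 1 is free -> assigned | voices=[61 66 - -]
Op 3: note_on(70): voice 2 is free -> assigned | voices=[61 66 70 -]
Op 4: note_on(78): voice 3 is free -> assigned | voices=[61 66 70 78]
Op 5: note_on(84): all voices busy, STEAL voice 0 (pitch 61, oldest) -> assign | voices=[84 66 70 78]
Op 6: note_off(66): free voice 1 | voices=[84 - 70 78]
Op 7: note_on(64): voice 1 is free -> assigned | voices=[84 64 70 78]
Op 8: note_on(86): all voices busy, STEAL voice 2 (pitch 70, oldest) -> assign | voices=[84 64 86 78]
Op 9: note_on(62): all voices busy, STEAL voice 3 (pitch 78, oldest) -> assign | voices=[84 64 86 62]

Answer: 84 64 86 62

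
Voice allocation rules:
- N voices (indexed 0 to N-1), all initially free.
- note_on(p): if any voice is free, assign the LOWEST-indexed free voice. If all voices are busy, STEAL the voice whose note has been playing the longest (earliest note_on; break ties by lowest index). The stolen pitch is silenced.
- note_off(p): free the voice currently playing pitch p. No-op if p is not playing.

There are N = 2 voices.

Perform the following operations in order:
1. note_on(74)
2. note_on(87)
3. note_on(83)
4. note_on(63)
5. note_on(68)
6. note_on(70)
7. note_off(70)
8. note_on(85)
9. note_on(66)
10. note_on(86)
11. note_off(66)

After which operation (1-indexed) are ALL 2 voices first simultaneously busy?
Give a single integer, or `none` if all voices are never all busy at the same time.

Op 1: note_on(74): voice 0 is free -> assigned | voices=[74 -]
Op 2: note_on(87): voice 1 is free -> assigned | voices=[74 87]
Op 3: note_on(83): all voices busy, STEAL voice 0 (pitch 74, oldest) -> assign | voices=[83 87]
Op 4: note_on(63): all voices busy, STEAL voice 1 (pitch 87, oldest) -> assign | voices=[83 63]
Op 5: note_on(68): all voices busy, STEAL voice 0 (pitch 83, oldest) -> assign | voices=[68 63]
Op 6: note_on(70): all voices busy, STEAL voice 1 (pitch 63, oldest) -> assign | voices=[68 70]
Op 7: note_off(70): free voice 1 | voices=[68 -]
Op 8: note_on(85): voice 1 is free -> assigned | voices=[68 85]
Op 9: note_on(66): all voices busy, STEAL voice 0 (pitch 68, oldest) -> assign | voices=[66 85]
Op 10: note_on(86): all voices busy, STEAL voice 1 (pitch 85, oldest) -> assign | voices=[66 86]
Op 11: note_off(66): free voice 0 | voices=[- 86]

Answer: 2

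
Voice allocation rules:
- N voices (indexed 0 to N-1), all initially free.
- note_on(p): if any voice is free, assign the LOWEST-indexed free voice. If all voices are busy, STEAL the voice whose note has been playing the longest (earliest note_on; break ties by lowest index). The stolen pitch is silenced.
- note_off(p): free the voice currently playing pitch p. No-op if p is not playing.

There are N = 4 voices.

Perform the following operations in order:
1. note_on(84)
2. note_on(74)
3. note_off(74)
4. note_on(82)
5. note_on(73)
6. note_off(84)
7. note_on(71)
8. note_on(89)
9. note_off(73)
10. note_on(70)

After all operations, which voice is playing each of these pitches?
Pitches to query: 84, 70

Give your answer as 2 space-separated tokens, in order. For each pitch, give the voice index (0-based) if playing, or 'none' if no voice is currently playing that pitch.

Op 1: note_on(84): voice 0 is free -> assigned | voices=[84 - - -]
Op 2: note_on(74): voice 1 is free -> assigned | voices=[84 74 - -]
Op 3: note_off(74): free voice 1 | voices=[84 - - -]
Op 4: note_on(82): voice 1 is free -> assigned | voices=[84 82 - -]
Op 5: note_on(73): voice 2 is free -> assigned | voices=[84 82 73 -]
Op 6: note_off(84): free voice 0 | voices=[- 82 73 -]
Op 7: note_on(71): voice 0 is free -> assigned | voices=[71 82 73 -]
Op 8: note_on(89): voice 3 is free -> assigned | voices=[71 82 73 89]
Op 9: note_off(73): free voice 2 | voices=[71 82 - 89]
Op 10: note_on(70): voice 2 is free -> assigned | voices=[71 82 70 89]

Answer: none 2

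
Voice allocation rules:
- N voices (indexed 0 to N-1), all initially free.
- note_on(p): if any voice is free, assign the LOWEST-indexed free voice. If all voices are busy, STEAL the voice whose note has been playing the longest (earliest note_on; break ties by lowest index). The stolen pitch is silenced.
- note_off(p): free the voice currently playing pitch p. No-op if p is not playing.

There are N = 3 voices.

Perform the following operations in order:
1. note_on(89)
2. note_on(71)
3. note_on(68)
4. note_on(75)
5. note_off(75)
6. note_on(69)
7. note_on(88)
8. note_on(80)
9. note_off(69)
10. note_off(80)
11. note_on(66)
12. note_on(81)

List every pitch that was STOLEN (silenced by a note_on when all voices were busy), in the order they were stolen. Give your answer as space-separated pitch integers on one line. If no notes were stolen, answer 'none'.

Op 1: note_on(89): voice 0 is free -> assigned | voices=[89 - -]
Op 2: note_on(71): voice 1 is free -> assigned | voices=[89 71 -]
Op 3: note_on(68): voice 2 is free -> assigned | voices=[89 71 68]
Op 4: note_on(75): all voices busy, STEAL voice 0 (pitch 89, oldest) -> assign | voices=[75 71 68]
Op 5: note_off(75): free voice 0 | voices=[- 71 68]
Op 6: note_on(69): voice 0 is free -> assigned | voices=[69 71 68]
Op 7: note_on(88): all voices busy, STEAL voice 1 (pitch 71, oldest) -> assign | voices=[69 88 68]
Op 8: note_on(80): all voices busy, STEAL voice 2 (pitch 68, oldest) -> assign | voices=[69 88 80]
Op 9: note_off(69): free voice 0 | voices=[- 88 80]
Op 10: note_off(80): free voice 2 | voices=[- 88 -]
Op 11: note_on(66): voice 0 is free -> assigned | voices=[66 88 -]
Op 12: note_on(81): voice 2 is free -> assigned | voices=[66 88 81]

Answer: 89 71 68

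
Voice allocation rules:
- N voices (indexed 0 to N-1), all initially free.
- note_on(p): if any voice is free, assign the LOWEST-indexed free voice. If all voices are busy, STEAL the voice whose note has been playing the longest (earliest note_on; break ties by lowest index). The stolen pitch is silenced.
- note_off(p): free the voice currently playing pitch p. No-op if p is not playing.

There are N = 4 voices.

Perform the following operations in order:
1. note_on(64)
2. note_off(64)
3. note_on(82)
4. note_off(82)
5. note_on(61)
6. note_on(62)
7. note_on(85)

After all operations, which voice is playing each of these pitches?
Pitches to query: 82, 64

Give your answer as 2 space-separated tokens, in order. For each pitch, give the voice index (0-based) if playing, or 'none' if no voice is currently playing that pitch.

Op 1: note_on(64): voice 0 is free -> assigned | voices=[64 - - -]
Op 2: note_off(64): free voice 0 | voices=[- - - -]
Op 3: note_on(82): voice 0 is free -> assigned | voices=[82 - - -]
Op 4: note_off(82): free voice 0 | voices=[- - - -]
Op 5: note_on(61): voice 0 is free -> assigned | voices=[61 - - -]
Op 6: note_on(62): voice 1 is free -> assigned | voices=[61 62 - -]
Op 7: note_on(85): voice 2 is free -> assigned | voices=[61 62 85 -]

Answer: none none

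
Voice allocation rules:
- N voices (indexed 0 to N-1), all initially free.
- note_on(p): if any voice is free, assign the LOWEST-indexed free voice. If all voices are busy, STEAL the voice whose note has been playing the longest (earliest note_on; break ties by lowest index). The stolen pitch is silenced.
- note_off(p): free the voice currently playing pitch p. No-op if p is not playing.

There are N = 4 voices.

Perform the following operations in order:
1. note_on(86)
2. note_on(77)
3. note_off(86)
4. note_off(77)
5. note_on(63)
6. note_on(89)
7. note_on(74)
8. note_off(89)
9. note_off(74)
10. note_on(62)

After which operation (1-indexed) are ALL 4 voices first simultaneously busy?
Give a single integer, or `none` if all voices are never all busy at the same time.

Answer: none

Derivation:
Op 1: note_on(86): voice 0 is free -> assigned | voices=[86 - - -]
Op 2: note_on(77): voice 1 is free -> assigned | voices=[86 77 - -]
Op 3: note_off(86): free voice 0 | voices=[- 77 - -]
Op 4: note_off(77): free voice 1 | voices=[- - - -]
Op 5: note_on(63): voice 0 is free -> assigned | voices=[63 - - -]
Op 6: note_on(89): voice 1 is free -> assigned | voices=[63 89 - -]
Op 7: note_on(74): voice 2 is free -> assigned | voices=[63 89 74 -]
Op 8: note_off(89): free voice 1 | voices=[63 - 74 -]
Op 9: note_off(74): free voice 2 | voices=[63 - - -]
Op 10: note_on(62): voice 1 is free -> assigned | voices=[63 62 - -]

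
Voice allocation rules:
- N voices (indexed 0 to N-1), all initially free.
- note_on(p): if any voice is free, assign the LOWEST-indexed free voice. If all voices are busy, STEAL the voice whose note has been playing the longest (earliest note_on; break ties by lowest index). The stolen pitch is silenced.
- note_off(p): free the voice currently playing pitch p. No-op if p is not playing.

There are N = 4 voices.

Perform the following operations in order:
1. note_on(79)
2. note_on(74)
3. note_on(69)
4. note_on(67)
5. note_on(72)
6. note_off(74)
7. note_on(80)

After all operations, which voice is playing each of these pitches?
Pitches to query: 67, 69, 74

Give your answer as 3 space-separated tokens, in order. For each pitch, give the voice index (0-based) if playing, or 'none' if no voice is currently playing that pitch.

Answer: 3 2 none

Derivation:
Op 1: note_on(79): voice 0 is free -> assigned | voices=[79 - - -]
Op 2: note_on(74): voice 1 is free -> assigned | voices=[79 74 - -]
Op 3: note_on(69): voice 2 is free -> assigned | voices=[79 74 69 -]
Op 4: note_on(67): voice 3 is free -> assigned | voices=[79 74 69 67]
Op 5: note_on(72): all voices busy, STEAL voice 0 (pitch 79, oldest) -> assign | voices=[72 74 69 67]
Op 6: note_off(74): free voice 1 | voices=[72 - 69 67]
Op 7: note_on(80): voice 1 is free -> assigned | voices=[72 80 69 67]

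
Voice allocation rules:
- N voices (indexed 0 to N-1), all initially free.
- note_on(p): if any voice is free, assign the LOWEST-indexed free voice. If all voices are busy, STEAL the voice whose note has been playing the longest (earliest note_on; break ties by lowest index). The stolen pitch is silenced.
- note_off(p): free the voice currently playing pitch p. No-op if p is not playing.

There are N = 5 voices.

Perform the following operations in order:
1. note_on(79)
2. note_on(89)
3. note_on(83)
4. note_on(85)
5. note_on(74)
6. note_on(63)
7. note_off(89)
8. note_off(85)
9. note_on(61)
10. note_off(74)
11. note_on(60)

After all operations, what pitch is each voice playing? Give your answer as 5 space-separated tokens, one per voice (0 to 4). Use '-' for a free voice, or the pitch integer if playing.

Answer: 63 61 83 60 -

Derivation:
Op 1: note_on(79): voice 0 is free -> assigned | voices=[79 - - - -]
Op 2: note_on(89): voice 1 is free -> assigned | voices=[79 89 - - -]
Op 3: note_on(83): voice 2 is free -> assigned | voices=[79 89 83 - -]
Op 4: note_on(85): voice 3 is free -> assigned | voices=[79 89 83 85 -]
Op 5: note_on(74): voice 4 is free -> assigned | voices=[79 89 83 85 74]
Op 6: note_on(63): all voices busy, STEAL voice 0 (pitch 79, oldest) -> assign | voices=[63 89 83 85 74]
Op 7: note_off(89): free voice 1 | voices=[63 - 83 85 74]
Op 8: note_off(85): free voice 3 | voices=[63 - 83 - 74]
Op 9: note_on(61): voice 1 is free -> assigned | voices=[63 61 83 - 74]
Op 10: note_off(74): free voice 4 | voices=[63 61 83 - -]
Op 11: note_on(60): voice 3 is free -> assigned | voices=[63 61 83 60 -]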